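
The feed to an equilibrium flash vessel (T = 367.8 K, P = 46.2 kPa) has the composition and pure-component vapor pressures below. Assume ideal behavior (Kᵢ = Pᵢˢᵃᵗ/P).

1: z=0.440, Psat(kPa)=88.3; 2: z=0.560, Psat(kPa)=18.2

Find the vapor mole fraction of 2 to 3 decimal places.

Raoult's law: Kᵢ = Pᵢˢᵃᵗ/P = Pᵢˢᵃᵗ/46.2.
  K_1 = 88.3/46.2 = 1.91126, K_2 = 18.2/46.2 = 0.39394
Newton–Raphson from β = 0.5:
  β = 0.500: g = -0.2115, g' = -0.596 → β = 0.145
  β = 0.145: g = -0.0180, g' = -0.532 → β = 0.111
Converged at β = 0.111.
Compositions from xᵢ = zᵢ/(1+β(Kᵢ−1)), yᵢ = Kᵢxᵢ:
  1: x = 0.399, y = 0.763
  2: x = 0.601, y = 0.237

y_2 = 0.237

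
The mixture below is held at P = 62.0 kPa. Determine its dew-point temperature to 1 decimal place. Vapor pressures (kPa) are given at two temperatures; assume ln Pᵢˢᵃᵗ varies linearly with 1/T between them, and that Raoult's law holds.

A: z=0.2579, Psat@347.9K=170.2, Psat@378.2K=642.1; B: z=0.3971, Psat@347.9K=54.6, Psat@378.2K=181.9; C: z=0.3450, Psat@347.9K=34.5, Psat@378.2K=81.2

Dew-point temperature: Σzᵢ·P/Pᵢˢᵃᵗ(T) = 1. Interpolate ln Pᵢˢᵃᵗ = aᵢ + bᵢ/T.
  T = 347.9 K: ΣzᵢP/Pᵢˢᵃᵗ = 1.1649
  T = 378.2 K: ΣzᵢP/Pᵢˢᵃᵗ = 0.4237
  T = 363.0 K: ΣzᵢP/Pᵢˢᵃᵗ = 0.6861
  T = 355.4 K: ΣzᵢP/Pᵢˢᵃᵗ = 0.8895
  T = 351.6 K: ΣzᵢP/Pᵢˢᵃᵗ = 1.0180
  T = 353.5 K: ΣzᵢP/Pᵢˢᵃᵗ = 0.9512
Interpolating between 351.6 K and 353.5 K gives T ≈ 352.1 K.

T = 352.1 K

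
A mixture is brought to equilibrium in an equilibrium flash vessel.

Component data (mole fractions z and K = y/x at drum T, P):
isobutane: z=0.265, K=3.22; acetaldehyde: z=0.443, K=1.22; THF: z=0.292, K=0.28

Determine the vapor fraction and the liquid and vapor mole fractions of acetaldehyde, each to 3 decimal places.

ψ = 0.555, x_acetaldehyde = 0.395, y_acetaldehyde = 0.482

Let ψ = V/F and solve Σ zᵢ(Kᵢ−1)/(1+ψ(Kᵢ−1)) = 0.
g(0) = ΣzᵢKᵢ − 1 = 0.476 and g(1) = 1 − Σzᵢ/Kᵢ = -0.488, so a root lies in (0, 1).
Newton iteration, ψ⁰ = 0.5:
  ψ = 0.500: g = 0.0381, g' = -0.680 → ψ = 0.556
  ψ = 0.556: g = -0.0005, g' = -0.700 → ψ = 0.555
Converged at ψ = 0.555.
Compositions from xᵢ = zᵢ/(1+ψ(Kᵢ−1)), yᵢ = Kᵢxᵢ:
  isobutane: x = 0.119, y = 0.382
  acetaldehyde: x = 0.395, y = 0.482
  THF: x = 0.487, y = 0.136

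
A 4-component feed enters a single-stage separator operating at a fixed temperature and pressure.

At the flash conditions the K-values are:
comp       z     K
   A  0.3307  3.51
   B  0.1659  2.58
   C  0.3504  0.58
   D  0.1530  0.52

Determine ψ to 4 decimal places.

ψ = 0.8944

Rachford–Rice: g(ψ) = Σ zᵢ(Kᵢ−1)/(1+ψ(Kᵢ−1)) = 0.
g(0) = ΣzᵢKᵢ − 1 = 0.8716 and g(1) = 1 − Σzᵢ/Kᵢ = -0.0569, so a root lies in (0, 1).
Newton iteration, ψ⁰ = 0.5:
  ψ = 0.5000: g = 0.23161, g' = -0.6990 → ψ = 0.8313
  ψ = 0.8313: g = 0.03390, g' = -0.5396 → ψ = 0.8941
  ψ = 0.8941: g = 0.00016, g' = -0.5358 → ψ = 0.8944
Converged at ψ = 0.8944.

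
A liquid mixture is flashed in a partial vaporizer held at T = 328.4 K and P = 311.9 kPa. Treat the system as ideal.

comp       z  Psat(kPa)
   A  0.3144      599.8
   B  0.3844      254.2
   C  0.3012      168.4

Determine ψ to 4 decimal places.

ψ = 0.2671

Raoult's law: Kᵢ = Pᵢˢᵃᵗ/P = Pᵢˢᵃᵗ/311.9.
  K_A = 599.8/311.9 = 1.923052, K_B = 254.2/311.9 = 0.815005, K_C = 168.4/311.9 = 0.539917
Material balance + equilibrium reduce to Σ zᵢ(Kᵢ−1)/(1+ψ(Kᵢ−1)) = 0.
g(0) = ΣzᵢKᵢ − 1 = 0.0805 and g(1) = 1 − Σzᵢ/Kᵢ = -0.1930, so a root lies in (0, 1).
Newton–Raphson from ψ = 0.5:
  ψ = 0.5000: g = -0.05978, g' = -0.2489 → ψ = 0.2599
  ψ = 0.2599: g = 0.00196, g' = -0.2710 → ψ = 0.2671
Converged at ψ = 0.2671.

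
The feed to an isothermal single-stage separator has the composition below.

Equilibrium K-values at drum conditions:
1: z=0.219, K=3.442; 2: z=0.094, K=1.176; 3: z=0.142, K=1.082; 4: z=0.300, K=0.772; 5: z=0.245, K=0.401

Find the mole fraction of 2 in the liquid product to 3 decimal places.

Let ψ = V/F and solve Σ zᵢ(Kᵢ−1)/(1+ψ(Kᵢ−1)) = 0.
g(0) = ΣzᵢKᵢ − 1 = 0.348 and g(1) = 1 − Σzᵢ/Kᵢ = -0.274, so a root lies in (0, 1).
Iterate (Newton) starting at ψ = 0.5:
  ψ = 0.500: g = -0.0195, g' = -0.467 → ψ = 0.458
  ψ = 0.458: g = 0.0003, g' = -0.481 → ψ = 0.459
Converged at ψ = 0.459.
Compositions from xᵢ = zᵢ/(1+ψ(Kᵢ−1)), yᵢ = Kᵢxᵢ:
  1: x = 0.103, y = 0.356
  2: x = 0.087, y = 0.102
  3: x = 0.137, y = 0.148
  4: x = 0.335, y = 0.259
  5: x = 0.338, y = 0.135

x_2 = 0.087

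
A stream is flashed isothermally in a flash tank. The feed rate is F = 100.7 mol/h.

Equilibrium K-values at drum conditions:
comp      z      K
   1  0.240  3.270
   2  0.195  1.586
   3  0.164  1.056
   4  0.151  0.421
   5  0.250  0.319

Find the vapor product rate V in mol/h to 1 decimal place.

V = 46.1 mol/h

Iterate (Newton) starting at V/F = 0.38:
  V/F = 0.380: g = 0.0532, g' = -0.696 → V/F = 0.456
  V/F = 0.456: g = 0.0008, g' = -0.678 → V/F = 0.458
Converged at V/F = 0.458.
Then V = V/F·F = 0.4576·100.7 = 46.1 mol/h and L = F − V = 54.6 mol/h.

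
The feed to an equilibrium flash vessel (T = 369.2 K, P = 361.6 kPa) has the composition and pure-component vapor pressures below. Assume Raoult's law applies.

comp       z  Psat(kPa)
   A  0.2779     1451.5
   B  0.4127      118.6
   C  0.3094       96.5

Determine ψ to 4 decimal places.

Raoult's law: Kᵢ = Pᵢˢᵃᵗ/P = Pᵢˢᵃᵗ/361.6.
  K_A = 1451.5/361.6 = 4.014104, K_B = 118.6/361.6 = 0.327987, K_C = 96.5/361.6 = 0.266869
Let ψ = V/F and solve Σ zᵢ(Kᵢ−1)/(1+ψ(Kᵢ−1)) = 0.
g(0) = ΣzᵢKᵢ − 1 = 0.3334 and g(1) = 1 − Σzᵢ/Kᵢ = -1.4869, so a root lies in (0, 1).
Newton iteration, ψ⁰ = 0.5:
  ψ = 0.5000: g = -0.44168, g' = -1.2389 → ψ = 0.1435
  ψ = 0.1435: g = 0.02430, g' = -1.6663 → ψ = 0.1581
  ψ = 0.1581: g = 0.00046, g' = -1.6042 → ψ = 0.1584
Converged at ψ = 0.1584.

ψ = 0.1584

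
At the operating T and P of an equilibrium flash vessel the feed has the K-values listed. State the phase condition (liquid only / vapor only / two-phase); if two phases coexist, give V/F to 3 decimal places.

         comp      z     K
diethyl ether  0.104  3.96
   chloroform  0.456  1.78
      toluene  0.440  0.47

two-phase, V/F = 0.622

ΣzᵢKᵢ = 1.430; Σzᵢ/Kᵢ = 1.219.
Both exceed 1, so a two-phase solution exists.
Newton iteration, ψ⁰ = 0.69:
  ψ = 0.690: g = -0.0352, g' = -0.523 → ψ = 0.623
  ψ = 0.623: g = -0.0004, g' = -0.514 → ψ = 0.622
Converged at ψ = 0.622.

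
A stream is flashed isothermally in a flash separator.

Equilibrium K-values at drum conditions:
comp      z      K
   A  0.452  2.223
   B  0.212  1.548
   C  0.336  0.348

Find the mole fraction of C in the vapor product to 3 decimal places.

y_C = 0.208

Material balance + equilibrium reduce to Σ zᵢ(Kᵢ−1)/(1+V/F(Kᵢ−1)) = 0.
Check two-phase: ΣzᵢKᵢ = 1.450 > 1 and Σzᵢ/Kᵢ = 1.306 > 1, so g(0) = 0.450 > 0 and g(1) = -0.306 < 0.
Iterate (Newton) starting at V/F = 0.5:
  V/F = 0.500: g = 0.1092, g' = -0.614 → V/F = 0.678
  V/F = 0.678: g = -0.0056, g' = -0.695 → V/F = 0.670
Converged at V/F = 0.670.
Compositions from xᵢ = zᵢ/(1+V/F(Kᵢ−1)), yᵢ = Kᵢxᵢ:
  A: x = 0.248, y = 0.552
  B: x = 0.155, y = 0.240
  C: x = 0.596, y = 0.208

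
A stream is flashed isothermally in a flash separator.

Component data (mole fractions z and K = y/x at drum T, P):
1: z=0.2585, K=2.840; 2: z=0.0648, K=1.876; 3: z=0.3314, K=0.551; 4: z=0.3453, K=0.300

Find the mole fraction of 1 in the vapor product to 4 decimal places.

y_1 = 0.5818

Let ψ = V/F and solve Σ zᵢ(Kᵢ−1)/(1+ψ(Kᵢ−1)) = 0.
Feasibility: ΣzᵢKᵢ = 1.1419, Σzᵢ/Kᵢ = 1.8780 — both > 1, two phases present.
Newton iteration, ψ⁰ = 0.5:
  ψ = 0.5000: g = -0.27653, g' = -0.7730 → ψ = 0.1423
Converged at ψ = 0.1423.
Compositions from xᵢ = zᵢ/(1+ψ(Kᵢ−1)), yᵢ = Kᵢxᵢ:
  1: x = 0.2049, y = 0.5818
  2: x = 0.0576, y = 0.1081
  3: x = 0.3540, y = 0.1951
  4: x = 0.3835, y = 0.1151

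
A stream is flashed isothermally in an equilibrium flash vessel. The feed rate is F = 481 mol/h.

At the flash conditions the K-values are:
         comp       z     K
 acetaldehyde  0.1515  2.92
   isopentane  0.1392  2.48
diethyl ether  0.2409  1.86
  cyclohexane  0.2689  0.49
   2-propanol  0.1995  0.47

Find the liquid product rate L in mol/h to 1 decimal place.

L = 167.6 mol/h

Let β = V/F and solve Σ zᵢ(Kᵢ−1)/(1+β(Kᵢ−1)) = 0.
g(0) = ΣzᵢKᵢ − 1 = 0.4612 and g(1) = 1 − Σzᵢ/Kᵢ = -0.2108, so a root lies in (0, 1).
Newton iteration, β⁰ = 0.5:
  β = 0.5000: g = 0.08375, g' = -0.5630 → β = 0.6488
  β = 0.6488: g = 0.00152, g' = -0.5499 → β = 0.6515
Converged at β = 0.6515.
Then V = β·F = 0.6515·481 = 313.4 mol/h and L = F − V = 167.6 mol/h.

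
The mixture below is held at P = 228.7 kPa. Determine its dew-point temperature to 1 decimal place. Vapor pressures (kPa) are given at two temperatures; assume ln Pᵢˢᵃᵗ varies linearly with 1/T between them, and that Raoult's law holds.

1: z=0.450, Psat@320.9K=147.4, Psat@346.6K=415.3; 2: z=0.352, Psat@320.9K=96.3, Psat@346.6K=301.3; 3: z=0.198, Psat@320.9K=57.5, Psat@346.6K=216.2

Dew-point temperature: Σzᵢ·P/Pᵢˢᵃᵗ(T) = 1. Interpolate ln Pᵢˢᵃᵗ = aᵢ + bᵢ/T.
  T = 320.9 K: ΣzᵢP/Pᵢˢᵃᵗ = 2.3217
  T = 346.6 K: ΣzᵢP/Pᵢˢᵃᵗ = 0.7244
  T = 333.8 K: ΣzᵢP/Pᵢˢᵃᵗ = 1.2631
  T = 340.2 K: ΣzᵢP/Pᵢˢᵃᵗ = 0.9512
  T = 337.0 K: ΣzᵢP/Pᵢˢᵃᵗ = 1.0946
  T = 338.6 K: ΣzᵢP/Pᵢˢᵃᵗ = 1.0200
Interpolating between 338.6 K and 340.2 K gives T ≈ 339.1 K.

T = 339.1 K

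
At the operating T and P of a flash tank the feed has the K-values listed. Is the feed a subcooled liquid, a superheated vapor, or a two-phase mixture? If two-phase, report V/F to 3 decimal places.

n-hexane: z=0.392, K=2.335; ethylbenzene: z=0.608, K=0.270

two-phase, V/F = 0.082

ΣzᵢKᵢ = 1.079; Σzᵢ/Kᵢ = 2.420.
Both exceed 1, so a two-phase solution exists.
Rachford–Rice: g(ψ) = Σ zᵢ(Kᵢ−1)/(1+ψ(Kᵢ−1)) = 0.
Binary case is linear: z₁(K₁−1)(1+ψ(K₂−1)) + z₂(K₂−1)(1+ψ(K₁−1)) = 0
⇒ ψ = [z₁(K₁−1)+z₂(K₂−1)] / [−(K₁−1)(K₂−1)] = 0.0795/0.9745 = 0.082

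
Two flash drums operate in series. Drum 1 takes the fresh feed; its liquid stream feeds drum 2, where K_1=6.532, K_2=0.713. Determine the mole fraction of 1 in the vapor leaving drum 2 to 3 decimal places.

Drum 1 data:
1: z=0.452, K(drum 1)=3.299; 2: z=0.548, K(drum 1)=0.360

Drum 1:
Iterate (Newton) starting at ψ₁ = 0.55:
  ψ₁ = 0.550: g = -0.0823, g' = -1.000 → ψ₁ = 0.468
Converged at ψ₁ = 0.468.
Drum-1 compositions:
  1: x = 0.218, y = 0.718
  2: x = 0.782, y = 0.282
Drum-2 feed = drum-1 liquid: z₂ = (0.2178, 0.7822).
Drum 2:
Binary case is linear: z₁(K₁−1)(1+ψ₂(K₂−1)) + z₂(K₂−1)(1+ψ₂(K₁−1)) = 0
⇒ ψ₂ = [z₁(K₁−1)+z₂(K₂−1)] / [−(K₁−1)(K₂−1)] = 0.9802/1.5877 = 0.617
  1: x = 0.049, y = 0.322
  2: x = 0.951, y = 0.678

y_1 (drum 2) = 0.322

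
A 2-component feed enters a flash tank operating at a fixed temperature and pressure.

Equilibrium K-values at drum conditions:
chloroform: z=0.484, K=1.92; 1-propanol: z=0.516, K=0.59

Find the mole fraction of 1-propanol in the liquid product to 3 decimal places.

Newton–Raphson from ψ = 0.5:
  ψ = 0.500: g = 0.0389, g' = -0.329 → ψ = 0.618
  ψ = 0.618: g = 0.0005, g' = -0.322 → ψ = 0.620
Converged at ψ = 0.620.
Compositions from xᵢ = zᵢ/(1+ψ(Kᵢ−1)), yᵢ = Kᵢxᵢ:
  chloroform: x = 0.308, y = 0.592
  1-propanol: x = 0.692, y = 0.408

x_1-propanol = 0.692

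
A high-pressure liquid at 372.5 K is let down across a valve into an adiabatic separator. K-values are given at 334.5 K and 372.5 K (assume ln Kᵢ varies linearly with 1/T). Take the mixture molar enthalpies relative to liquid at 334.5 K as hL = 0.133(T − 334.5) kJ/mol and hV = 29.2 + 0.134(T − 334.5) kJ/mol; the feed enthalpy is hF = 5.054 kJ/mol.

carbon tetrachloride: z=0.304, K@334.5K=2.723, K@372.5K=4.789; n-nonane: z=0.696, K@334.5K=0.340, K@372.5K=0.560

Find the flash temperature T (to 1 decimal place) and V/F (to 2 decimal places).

Adiabatic flash: solve Rachford–Rice at each trial T, then check hF = ψ·hV(T) + (1−ψ)·hL(T).
  T = 334.5 K: K = (2.723, 0.340), RR gives ψ = 0.057, H_out = 1.654 kJ/mol
  T = 372.5 K: K = (4.789, 0.560), RR gives ψ = 0.507, H_out = 19.884 kJ/mol
  T = 353.5 K: K = (3.666, 0.442), RR gives ψ = 0.284, H_out = 10.825 kJ/mol
  T = 344.0 K: K = (3.173, 0.389), RR gives ψ = 0.177, H_out = 6.444 kJ/mol
  T = 339.2 K: K = (2.940, 0.364), RR gives ψ = 0.119, H_out = 4.104 kJ/mol
  T = 341.6 K: K = (3.055, 0.376), RR gives ψ = 0.149, H_out = 5.290 kJ/mol
Linear interpolation between T = 339.2 (H_out = 4.104) and T = 341.6 (H_out = 5.290) on hF = 5.054 gives T ≈ 341.1 K, at which ψ = 0.14.

T = 341.1 K, V/F = 0.14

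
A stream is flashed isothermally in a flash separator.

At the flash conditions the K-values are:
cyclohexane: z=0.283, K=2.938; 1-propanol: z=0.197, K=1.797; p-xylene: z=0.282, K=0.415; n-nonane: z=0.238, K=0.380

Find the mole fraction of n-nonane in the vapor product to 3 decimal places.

y_n-nonane = 0.123

Material balance + equilibrium reduce to Σ zᵢ(Kᵢ−1)/(1+V/F(Kᵢ−1)) = 0.
Check two-phase: ΣzᵢKᵢ = 1.393 > 1 and Σzᵢ/Kᵢ = 1.512 > 1, so g(0) = 0.393 > 0 and g(1) = -0.512 < 0.
Iterate (Newton) starting at V/F = 0.61:
  V/F = 0.610: g = -0.1368, g' = -0.750 → V/F = 0.428
  V/F = 0.428: g = -0.0037, g' = -0.729 → V/F = 0.422
Converged at V/F = 0.422.
Compositions from xᵢ = zᵢ/(1+V/F(Kᵢ−1)), yᵢ = Kᵢxᵢ:
  cyclohexane: x = 0.156, y = 0.457
  1-propanol: x = 0.147, y = 0.265
  p-xylene: x = 0.375, y = 0.155
  n-nonane: x = 0.322, y = 0.123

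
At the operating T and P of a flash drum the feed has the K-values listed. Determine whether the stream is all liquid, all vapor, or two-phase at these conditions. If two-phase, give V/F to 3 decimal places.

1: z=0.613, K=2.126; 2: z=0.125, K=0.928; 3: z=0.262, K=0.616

ΣzᵢKᵢ = 1.581; Σzᵢ/Kᵢ = 0.848.
Since Σzᵢ/Kᵢ < 1 the mixture is above its dew point — single vapor phase.

all vapor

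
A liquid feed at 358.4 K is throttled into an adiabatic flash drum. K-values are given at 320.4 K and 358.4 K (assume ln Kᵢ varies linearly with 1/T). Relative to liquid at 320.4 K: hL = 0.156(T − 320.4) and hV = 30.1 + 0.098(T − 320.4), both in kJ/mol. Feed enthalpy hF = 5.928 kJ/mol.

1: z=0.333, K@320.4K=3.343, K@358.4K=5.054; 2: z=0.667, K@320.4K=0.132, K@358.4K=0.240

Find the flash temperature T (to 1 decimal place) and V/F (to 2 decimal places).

Adiabatic flash: solve Rachford–Rice at each trial T, then check hF = ψ·hV(T) + (1−ψ)·hL(T).
  T = 320.4 K: K = (3.343, 0.132), RR gives ψ = 0.099, H_out = 2.979 kJ/mol
  T = 358.4 K: K = (5.054, 0.240), RR gives ψ = 0.274, H_out = 13.561 kJ/mol
  T = 339.4 K: K = (4.158, 0.181), RR gives ψ = 0.195, H_out = 8.630 kJ/mol
  T = 329.9 K: K = (3.740, 0.155), RR gives ψ = 0.151, H_out = 5.938 kJ/mol
  T = 325.1 K: K = (3.537, 0.143), RR gives ψ = 0.126, H_out = 4.483 kJ/mol
  T = 327.5 K: K = (3.638, 0.149), RR gives ψ = 0.139, H_out = 5.220 kJ/mol
Linear interpolation between T = 327.5 (H_out = 5.220) and T = 329.9 (H_out = 5.938) on hF = 5.928 gives T ≈ 329.9 K, at which ψ = 0.15.

T = 329.9 K, V/F = 0.15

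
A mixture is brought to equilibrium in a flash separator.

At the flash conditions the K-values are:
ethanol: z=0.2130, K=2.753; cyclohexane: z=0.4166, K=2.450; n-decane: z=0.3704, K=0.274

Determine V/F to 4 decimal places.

V/F = 0.6277

Material balance + equilibrium reduce to Σ zᵢ(Kᵢ−1)/(1+V/F(Kᵢ−1)) = 0.
Feasibility: ΣzᵢKᵢ = 1.7085, Σzᵢ/Kᵢ = 1.5992 — both > 1, two phases present.
Iterate (Newton) starting at V/F = 0.31:
  V/F = 0.3100: g = 0.31166, g' = -1.0168 → V/F = 0.6165
  V/F = 0.6165: g = 0.01159, g' = -1.0351 → V/F = 0.6277
Converged at V/F = 0.6277.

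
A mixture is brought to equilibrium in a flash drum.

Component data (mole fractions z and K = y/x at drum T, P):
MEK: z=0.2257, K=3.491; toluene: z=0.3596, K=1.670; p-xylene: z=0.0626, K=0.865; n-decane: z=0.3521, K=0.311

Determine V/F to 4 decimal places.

V/F = 0.5675

Rachford–Rice: g(V/F) = Σ zᵢ(Kᵢ−1)/(1+V/F(Kᵢ−1)) = 0.
Feasibility: ΣzᵢKᵢ = 1.5521, Σzᵢ/Kᵢ = 1.4845 — both > 1, two phases present.
Newton–Raphson from V/F = 0.5:
  V/F = 0.5000: g = 0.05169, g' = -0.7586 → V/F = 0.5681
  V/F = 0.5681: g = -0.00051, g' = -0.7774 → V/F = 0.5675
Converged at V/F = 0.5675.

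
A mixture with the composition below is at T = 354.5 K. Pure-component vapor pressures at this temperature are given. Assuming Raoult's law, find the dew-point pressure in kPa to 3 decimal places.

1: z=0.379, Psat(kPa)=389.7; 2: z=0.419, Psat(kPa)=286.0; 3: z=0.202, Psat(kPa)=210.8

At the dew point ψ → 1, so Σzᵢ/Kᵢ = 1 with Kᵢ = Pᵢˢᵃᵗ/P ⇒ 1/P = Σzᵢ/Pᵢˢᵃᵗ.
1/P = 0.379/389.7 + 0.419/286.0 + 0.202/210.8 = 0.003396 ⇒ P = 294.479 kPa

Pdew = 294.479 kPa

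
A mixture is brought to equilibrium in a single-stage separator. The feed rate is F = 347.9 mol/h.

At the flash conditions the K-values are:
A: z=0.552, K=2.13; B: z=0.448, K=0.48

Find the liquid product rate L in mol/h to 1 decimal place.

Rachford–Rice: g(ψ) = Σ zᵢ(Kᵢ−1)/(1+ψ(Kᵢ−1)) = 0.
Feasibility: ΣzᵢKᵢ = 1.391, Σzᵢ/Kᵢ = 1.192 — both > 1, two phases present.
Binary case is linear: z₁(K₁−1)(1+ψ(K₂−1)) + z₂(K₂−1)(1+ψ(K₁−1)) = 0
⇒ ψ = [z₁(K₁−1)+z₂(K₂−1)] / [−(K₁−1)(K₂−1)] = 0.3908/0.5876 = 0.665
Then V = ψ·F = 0.6651·347.9 = 231.4 mol/h and L = F − V = 116.5 mol/h.

L = 116.5 mol/h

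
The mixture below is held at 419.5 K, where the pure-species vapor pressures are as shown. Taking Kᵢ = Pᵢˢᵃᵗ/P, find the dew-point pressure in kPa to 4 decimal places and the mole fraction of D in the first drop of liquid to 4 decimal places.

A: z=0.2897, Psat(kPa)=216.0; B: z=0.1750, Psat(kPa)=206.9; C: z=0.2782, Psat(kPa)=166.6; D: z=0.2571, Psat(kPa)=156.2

At the dew point ψ → 1, so Σzᵢ/Kᵢ = 1 with Kᵢ = Pᵢˢᵃᵗ/P ⇒ 1/P = Σzᵢ/Pᵢˢᵃᵗ.
1/P = 0.2897/216.0 + 0.1750/206.9 + 0.2782/166.6 + 0.2571/156.2 = 0.0055029 ⇒ P = 181.7238 kPa
xᵢ = zᵢP/Pᵢˢᵃᵗ ⇒ x_D = 0.2571·181.7238/156.2 = 0.2991

Pdew = 181.7238 kPa, x_D = 0.2991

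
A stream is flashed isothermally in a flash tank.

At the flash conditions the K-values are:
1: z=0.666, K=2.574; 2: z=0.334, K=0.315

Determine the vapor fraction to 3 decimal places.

Material balance + equilibrium reduce to Σ zᵢ(Kᵢ−1)/(1+ψ(Kᵢ−1)) = 0.
Check two-phase: ΣzᵢKᵢ = 1.819 > 1 and Σzᵢ/Kᵢ = 1.319 > 1, so g(0) = 0.819 > 0 and g(1) = -0.319 < 0.
Newton–Raphson from ψ = 0.5:
  ψ = 0.500: g = 0.2386, g' = -0.879 → ψ = 0.771
  ψ = 0.771: g = -0.0117, g' = -1.041 → ψ = 0.760
Converged at ψ = 0.760.

ψ = 0.760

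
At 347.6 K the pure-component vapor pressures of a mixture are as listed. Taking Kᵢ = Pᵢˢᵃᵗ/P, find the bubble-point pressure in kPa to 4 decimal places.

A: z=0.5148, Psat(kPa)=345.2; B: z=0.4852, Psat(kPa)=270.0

At the bubble point ψ → 0, so ΣzᵢKᵢ = 1 with Kᵢ = Pᵢˢᵃᵗ/P ⇒ P = ΣzᵢPᵢˢᵃᵗ.
P = 0.5148·345.2 + 0.4852·270.0 = 308.7130 kPa

Pbub = 308.7130 kPa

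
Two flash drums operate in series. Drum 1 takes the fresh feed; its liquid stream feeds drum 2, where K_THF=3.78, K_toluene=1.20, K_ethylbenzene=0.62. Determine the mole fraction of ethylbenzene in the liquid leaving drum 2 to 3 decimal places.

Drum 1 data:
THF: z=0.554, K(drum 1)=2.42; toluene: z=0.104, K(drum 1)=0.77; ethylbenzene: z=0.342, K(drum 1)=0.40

Drum 1:
Newton iteration, ψ₁⁰ = 0.51:
  ψ₁ = 0.510: g = 0.1335, g' = -0.638 → ψ₁ = 0.719
Converged at ψ₁ = 0.719.
Drum-1 compositions:
  THF: x = 0.274, y = 0.664
  toluene: x = 0.125, y = 0.096
  ethylbenzene: x = 0.601, y = 0.240
Drum-2 feed = drum-1 liquid: z₂ = (0.2742, 0.1246, 0.6012).
Drum 2:
Newton iteration, ψ₂⁰ = 0.5:
  ψ₂ = 0.500: g = 0.0596, g' = -0.507 → ψ₂ = 0.617
  ψ₂ = 0.617: g = 0.0043, g' = -0.439 → ψ₂ = 0.627
Converged at ψ₂ = 0.627.
  THF: x = 0.100, y = 0.378
  toluene: x = 0.111, y = 0.133
  ethylbenzene: x = 0.789, y = 0.489

x_ethylbenzene (drum 2) = 0.789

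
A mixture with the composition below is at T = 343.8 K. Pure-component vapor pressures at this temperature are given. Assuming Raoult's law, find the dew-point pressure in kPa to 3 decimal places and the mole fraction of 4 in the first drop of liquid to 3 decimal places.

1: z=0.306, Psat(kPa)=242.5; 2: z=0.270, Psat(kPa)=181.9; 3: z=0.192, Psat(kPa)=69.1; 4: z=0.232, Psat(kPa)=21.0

At the dew point ψ → 1, so Σzᵢ/Kᵢ = 1 with Kᵢ = Pᵢˢᵃᵗ/P ⇒ 1/P = Σzᵢ/Pᵢˢᵃᵗ.
1/P = 0.306/242.5 + 0.270/181.9 + 0.192/69.1 + 0.232/21.0 = 0.016572 ⇒ P = 60.341 kPa
xᵢ = zᵢP/Pᵢˢᵃᵗ ⇒ x_4 = 0.232·60.341/21.0 = 0.667

Pdew = 60.341 kPa, x_4 = 0.667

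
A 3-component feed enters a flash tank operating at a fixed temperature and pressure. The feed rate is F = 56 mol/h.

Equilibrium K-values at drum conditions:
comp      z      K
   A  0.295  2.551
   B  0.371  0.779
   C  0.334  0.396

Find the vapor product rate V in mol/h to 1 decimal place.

Rachford–Rice: g(ψ) = Σ zᵢ(Kᵢ−1)/(1+ψ(Kᵢ−1)) = 0.
g(0) = ΣzᵢKᵢ − 1 = 0.174 and g(1) = 1 − Σzᵢ/Kᵢ = -0.435, so a root lies in (0, 1).
Newton–Raphson from ψ = 0.5:
  ψ = 0.500: g = -0.1235, g' = -0.498 → ψ = 0.252
  ψ = 0.252: g = 0.0041, g' = -0.557 → ψ = 0.260
Converged at ψ = 0.260.
Then V = ψ·F = 0.2595·56 = 14.5 mol/h and L = F − V = 41.5 mol/h.

V = 14.5 mol/h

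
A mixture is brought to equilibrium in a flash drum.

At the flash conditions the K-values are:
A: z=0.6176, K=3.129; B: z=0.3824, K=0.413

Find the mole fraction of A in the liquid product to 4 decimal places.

x_A = 0.2161

Rachford–Rice: g(ψ) = Σ zᵢ(Kᵢ−1)/(1+ψ(Kᵢ−1)) = 0.
Check two-phase: ΣzᵢKᵢ = 2.0904 > 1 and Σzᵢ/Kᵢ = 1.1233 > 1, so g(0) = 1.0904 > 0 and g(1) = -0.1233 < 0.
Newton iteration, ψ⁰ = 0.39:
  ψ = 0.3900: g = 0.42727, g' = -1.0572 → ψ = 0.7941
  ψ = 0.7941: g = 0.06819, g' = -0.8490 → ψ = 0.8745
  ψ = 0.8745: g = -0.00174, g' = -0.8981 → ψ = 0.8725
Converged at ψ = 0.8725.
Compositions from xᵢ = zᵢ/(1+ψ(Kᵢ−1)), yᵢ = Kᵢxᵢ:
  A: x = 0.2161, y = 0.6763
  B: x = 0.7839, y = 0.3237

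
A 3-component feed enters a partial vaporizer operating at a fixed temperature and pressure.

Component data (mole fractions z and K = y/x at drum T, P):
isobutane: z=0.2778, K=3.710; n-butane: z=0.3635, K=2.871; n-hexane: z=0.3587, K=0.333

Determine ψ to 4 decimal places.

ψ = 0.7974

Material balance + equilibrium reduce to Σ zᵢ(Kᵢ−1)/(1+ψ(Kᵢ−1)) = 0.
Check two-phase: ΣzᵢKᵢ = 2.1937 > 1 and Σzᵢ/Kᵢ = 1.2787 > 1, so g(0) = 1.1937 > 0 and g(1) = -0.2787 < 0.
Newton–Raphson from ψ = 0.69:
  ψ = 0.6900: g = 0.11593, g' = -1.0379 → ψ = 0.8017
  ψ = 0.8017: g = -0.00489, g' = -1.1435 → ψ = 0.7974
Converged at ψ = 0.7974.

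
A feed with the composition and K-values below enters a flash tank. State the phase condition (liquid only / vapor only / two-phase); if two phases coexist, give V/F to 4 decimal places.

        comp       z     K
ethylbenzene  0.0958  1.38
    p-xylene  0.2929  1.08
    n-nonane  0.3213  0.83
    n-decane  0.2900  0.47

ΣzᵢKᵢ = 0.8515; Σzᵢ/Kᵢ = 1.3448.
Since ΣzᵢKᵢ < 1 the mixture is below its bubble point — single liquid phase.

liquid only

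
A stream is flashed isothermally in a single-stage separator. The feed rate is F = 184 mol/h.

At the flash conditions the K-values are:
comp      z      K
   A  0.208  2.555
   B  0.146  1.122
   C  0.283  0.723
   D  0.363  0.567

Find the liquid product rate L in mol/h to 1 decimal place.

L = 143.0 mol/h

Let β = V/F and solve Σ zᵢ(Kᵢ−1)/(1+β(Kᵢ−1)) = 0.
g(0) = ΣzᵢKᵢ − 1 = 0.106 and g(1) = 1 − Σzᵢ/Kᵢ = -0.243, so a root lies in (0, 1).
Newton–Raphson from β = 0.5:
  β = 0.500: g = -0.0929, g' = -0.301 → β = 0.192
  β = 0.192: g = 0.0124, g' = -0.406 → β = 0.222
  β = 0.222: g = 0.0003, g' = -0.388 → β = 0.223
Converged at β = 0.223.
Then V = β·F = 0.2229·184 = 41.0 mol/h and L = F − V = 143.0 mol/h.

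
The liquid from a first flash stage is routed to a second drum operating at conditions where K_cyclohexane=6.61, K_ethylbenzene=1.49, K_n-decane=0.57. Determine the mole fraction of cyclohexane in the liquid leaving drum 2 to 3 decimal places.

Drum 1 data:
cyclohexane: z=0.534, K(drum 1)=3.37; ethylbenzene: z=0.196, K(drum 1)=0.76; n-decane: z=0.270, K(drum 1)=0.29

Drum 1:
Material balance + equilibrium reduce to Σ zᵢ(Kᵢ−1)/(1+ψ₁(Kᵢ−1)) = 0.
Feasibility: ΣzᵢKᵢ = 2.027, Σzᵢ/Kᵢ = 1.347 — both > 1, two phases present.
Newton iteration, ψ₁⁰ = 0.5:
  ψ₁ = 0.500: g = 0.2285, g' = -0.970 → ψ₁ = 0.736
  ψ₁ = 0.736: g = 0.0029, g' = -1.012 → ψ₁ = 0.738
Converged at ψ₁ = 0.738.
Drum-1 compositions:
  cyclohexane: x = 0.194, y = 0.654
  ethylbenzene: x = 0.238, y = 0.181
  n-decane: x = 0.568, y = 0.165
Drum-2 feed = drum-1 liquid: z₂ = (0.1942, 0.2382, 0.5676).
Drum 2:
Rachford–Rice: g(ψ₂) = Σ zᵢ(Kᵢ−1)/(1+ψ₂(Kᵢ−1)) = 0.
Feasibility: ΣzᵢKᵢ = 1.962, Σzᵢ/Kᵢ = 1.185 — both > 1, two phases present.
Newton iteration, ψ₂⁰ = 0.5:
  ψ₂ = 0.500: g = 0.0691, g' = -0.629 → ψ₂ = 0.610
  ψ₂ = 0.610: g = 0.0054, g' = -0.539 → ψ₂ = 0.620
Converged at ψ₂ = 0.620.
  cyclohexane: x = 0.043, y = 0.287
  ethylbenzene: x = 0.183, y = 0.272
  n-decane: x = 0.774, y = 0.441

x_cyclohexane (drum 2) = 0.043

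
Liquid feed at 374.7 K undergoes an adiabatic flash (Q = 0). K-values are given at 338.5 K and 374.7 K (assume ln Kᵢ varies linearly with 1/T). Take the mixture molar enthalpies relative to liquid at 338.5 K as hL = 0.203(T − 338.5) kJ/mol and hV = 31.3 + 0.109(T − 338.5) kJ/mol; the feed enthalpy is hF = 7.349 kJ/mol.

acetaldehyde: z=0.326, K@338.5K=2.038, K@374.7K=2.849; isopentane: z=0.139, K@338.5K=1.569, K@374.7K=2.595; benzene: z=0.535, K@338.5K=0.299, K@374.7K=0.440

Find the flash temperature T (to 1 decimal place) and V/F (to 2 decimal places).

T = 346.3 K, V/F = 0.19

Adiabatic flash: solve Rachford–Rice at each trial T, then check hF = ψ·hV(T) + (1−ψ)·hL(T).
  T = 338.5 K: K = (2.038, 1.569, 0.299), RR gives ψ = 0.066, H_out = 2.051 kJ/mol
  T = 374.7 K: K = (2.849, 2.595, 0.440), RR gives ψ = 0.528, H_out = 22.078 kJ/mol
  T = 356.6 K: K = (2.430, 2.044, 0.366), RR gives ψ = 0.325, H_out = 13.280 kJ/mol
  T = 347.6 K: K = (2.232, 1.798, 0.332), RR gives ψ = 0.208, H_out = 8.168 kJ/mol
  T = 343.1 K: K = (2.135, 1.682, 0.315), RR gives ψ = 0.141, H_out = 5.293 kJ/mol
  T = 345.4 K: K = (2.184, 1.741, 0.324), RR gives ψ = 0.176, H_out = 6.795 kJ/mol
Linear interpolation between T = 345.4 (H_out = 6.795) and T = 347.6 (H_out = 8.168) on hF = 7.349 gives T ≈ 346.3 K, at which ψ = 0.19.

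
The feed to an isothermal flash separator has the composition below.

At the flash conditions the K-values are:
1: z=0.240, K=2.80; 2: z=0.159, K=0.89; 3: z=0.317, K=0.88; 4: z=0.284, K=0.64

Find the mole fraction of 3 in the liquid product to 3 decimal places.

Newton iteration, V/F⁰ = 0.5:
  V/F = 0.500: g = 0.0437, g' = -0.277 → V/F = 0.658
  V/F = 0.658: g = 0.0037, g' = -0.234 → V/F = 0.674
Converged at V/F = 0.674.
Compositions from xᵢ = zᵢ/(1+V/F(Kᵢ−1)), yᵢ = Kᵢxᵢ:
  1: x = 0.108, y = 0.304
  2: x = 0.172, y = 0.153
  3: x = 0.345, y = 0.303
  4: x = 0.375, y = 0.240

x_3 = 0.345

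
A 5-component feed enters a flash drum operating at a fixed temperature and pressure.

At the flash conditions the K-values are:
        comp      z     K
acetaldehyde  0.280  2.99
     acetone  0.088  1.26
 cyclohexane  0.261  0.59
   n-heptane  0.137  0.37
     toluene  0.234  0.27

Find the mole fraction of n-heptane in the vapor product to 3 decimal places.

Rachford–Rice: g(V/F) = Σ zᵢ(Kᵢ−1)/(1+V/F(Kᵢ−1)) = 0.
Feasibility: ΣzᵢKᵢ = 1.216, Σzᵢ/Kᵢ = 1.843 — both > 1, two phases present.
Iterate (Newton) starting at V/F = 0.5:
  V/F = 0.500: g = -0.2301, g' = -0.778 → V/F = 0.204
  V/F = 0.204: g = 0.0013, g' = -0.862 → V/F = 0.206
Converged at V/F = 0.206.
Compositions from xᵢ = zᵢ/(1+V/F(Kᵢ−1)), yᵢ = Kᵢxᵢ:
  acetaldehyde: x = 0.199, y = 0.594
  acetone: x = 0.084, y = 0.105
  cyclohexane: x = 0.285, y = 0.168
  n-heptane: x = 0.157, y = 0.058
  toluene: x = 0.275, y = 0.074

y_n-heptane = 0.058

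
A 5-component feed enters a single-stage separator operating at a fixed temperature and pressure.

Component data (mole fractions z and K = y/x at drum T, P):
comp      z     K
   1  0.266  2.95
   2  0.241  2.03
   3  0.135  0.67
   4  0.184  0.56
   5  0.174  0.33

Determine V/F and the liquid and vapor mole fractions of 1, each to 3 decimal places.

V/F = 0.651, x_1 = 0.117, y_1 = 0.346

Material balance + equilibrium reduce to Σ zᵢ(Kᵢ−1)/(1+V/F(Kᵢ−1)) = 0.
Feasibility: ΣzᵢKᵢ = 1.525, Σzᵢ/Kᵢ = 1.266 — both > 1, two phases present.
Newton–Raphson from V/F = 0.39:
  V/F = 0.390: g = 0.1650, g' = -0.671 → V/F = 0.636
  V/F = 0.636: g = 0.0096, g' = -0.624 → V/F = 0.651
Converged at V/F = 0.651.
Compositions from xᵢ = zᵢ/(1+V/F(Kᵢ−1)), yᵢ = Kᵢxᵢ:
  1: x = 0.117, y = 0.346
  2: x = 0.144, y = 0.293
  3: x = 0.172, y = 0.115
  4: x = 0.258, y = 0.144
  5: x = 0.309, y = 0.102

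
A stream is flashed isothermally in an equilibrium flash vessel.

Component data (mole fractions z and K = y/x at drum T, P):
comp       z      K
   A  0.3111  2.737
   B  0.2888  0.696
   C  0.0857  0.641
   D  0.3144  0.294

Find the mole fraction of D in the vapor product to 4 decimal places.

y_D = 0.1095

Let ψ = V/F and solve Σ zᵢ(Kᵢ−1)/(1+ψ(Kᵢ−1)) = 0.
g(0) = ΣzᵢKᵢ − 1 = 0.1999 and g(1) = 1 − Σzᵢ/Kᵢ = -0.7317, so a root lies in (0, 1).
Newton–Raphson from ψ = 0.5:
  ψ = 0.5000: g = -0.19489, g' = -0.6967 → ψ = 0.2203
  ψ = 0.2203: g = 0.00049, g' = -0.7544 → ψ = 0.2209
Converged at ψ = 0.2209.
Compositions from xᵢ = zᵢ/(1+ψ(Kᵢ−1)), yᵢ = Kᵢxᵢ:
  A: x = 0.2248, y = 0.6153
  B: x = 0.3096, y = 0.2155
  C: x = 0.0931, y = 0.0597
  D: x = 0.3725, y = 0.1095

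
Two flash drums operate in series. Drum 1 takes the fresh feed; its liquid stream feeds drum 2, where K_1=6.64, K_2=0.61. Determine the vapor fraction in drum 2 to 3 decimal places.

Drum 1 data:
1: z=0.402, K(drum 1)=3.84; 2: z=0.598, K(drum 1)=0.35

V/F (drum 2) = 0.333

Drum 1:
Let ψ₁ = V/F and solve Σ zᵢ(Kᵢ−1)/(1+ψ₁(Kᵢ−1)) = 0.
g(0) = ΣzᵢKᵢ − 1 = 0.753 and g(1) = 1 − Σzᵢ/Kᵢ = -0.813, so a root lies in (0, 1).
Binary case is linear: z₁(K₁−1)(1+ψ₁(K₂−1)) + z₂(K₂−1)(1+ψ₁(K₁−1)) = 0
⇒ ψ₁ = [z₁(K₁−1)+z₂(K₂−1)] / [−(K₁−1)(K₂−1)] = 0.7530/1.8460 = 0.408
Drum-1 compositions:
  1: x = 0.186, y = 0.715
  2: x = 0.814, y = 0.285
Drum-2 feed = drum-1 liquid: z₂ = (0.1862, 0.8138).
Drum 2:
Rachford–Rice: g(ψ₂) = Σ zᵢ(Kᵢ−1)/(1+ψ₂(Kᵢ−1)) = 0.
Feasibility: ΣzᵢKᵢ = 1.733, Σzᵢ/Kᵢ = 1.362 — both > 1, two phases present.
Binary case is linear: z₁(K₁−1)(1+ψ₂(K₂−1)) + z₂(K₂−1)(1+ψ₂(K₁−1)) = 0
⇒ ψ₂ = [z₁(K₁−1)+z₂(K₂−1)] / [−(K₁−1)(K₂−1)] = 0.7331/2.1996 = 0.333
  1: x = 0.065, y = 0.429
  2: x = 0.935, y = 0.571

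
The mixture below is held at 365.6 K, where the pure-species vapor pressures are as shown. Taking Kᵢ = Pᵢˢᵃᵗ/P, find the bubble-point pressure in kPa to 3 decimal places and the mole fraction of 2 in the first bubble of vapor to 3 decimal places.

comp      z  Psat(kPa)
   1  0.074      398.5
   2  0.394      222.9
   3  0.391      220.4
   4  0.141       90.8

At the bubble point ψ → 0, so ΣzᵢKᵢ = 1 with Kᵢ = Pᵢˢᵃᵗ/P ⇒ P = ΣzᵢPᵢˢᵃᵗ.
P = 0.074·398.5 + 0.394·222.9 + 0.391·220.4 + 0.141·90.8 = 216.291 kPa
yᵢ = zᵢPᵢˢᵃᵗ/P ⇒ y_2 = 0.394·222.9/216.291 = 0.406

Pbub = 216.291 kPa, y_2 = 0.406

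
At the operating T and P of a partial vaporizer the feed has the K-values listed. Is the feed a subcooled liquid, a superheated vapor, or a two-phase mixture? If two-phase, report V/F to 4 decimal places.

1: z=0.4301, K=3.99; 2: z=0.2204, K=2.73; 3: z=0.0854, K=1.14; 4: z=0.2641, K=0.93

ΣzᵢKᵢ = 2.6608; Σzᵢ/Kᵢ = 0.5474.
Since Σzᵢ/Kᵢ < 1 the mixture is above its dew point — single vapor phase.

superheated vapor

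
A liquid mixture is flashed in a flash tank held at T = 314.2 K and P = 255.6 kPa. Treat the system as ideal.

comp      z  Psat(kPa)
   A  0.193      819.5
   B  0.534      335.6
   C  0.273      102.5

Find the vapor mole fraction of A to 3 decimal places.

Raoult's law: Kᵢ = Pᵢˢᵃᵗ/P = Pᵢˢᵃᵗ/255.6.
  K_A = 819.5/255.6 = 3.20618, K_B = 335.6/255.6 = 1.31299, K_C = 102.5/255.6 = 0.40102
Let ψ = V/F and solve Σ zᵢ(Kᵢ−1)/(1+ψ(Kᵢ−1)) = 0.
Check two-phase: ΣzᵢKᵢ = 1.429 > 1 and Σzᵢ/Kᵢ = 1.148 > 1, so g(0) = 0.429 > 0 and g(1) = -0.148 < 0.
Iterate (Newton) starting at ψ = 0.4:
  ψ = 0.400: g = 0.1597, g' = -0.476 → ψ = 0.736
  ψ = 0.736: g = 0.0059, g' = -0.484 → ψ = 0.748
Converged at ψ = 0.748.
Compositions from xᵢ = zᵢ/(1+ψ(Kᵢ−1)), yᵢ = Kᵢxᵢ:
  A: x = 0.073, y = 0.234
  B: x = 0.433, y = 0.568
  C: x = 0.494, y = 0.198

y_A = 0.234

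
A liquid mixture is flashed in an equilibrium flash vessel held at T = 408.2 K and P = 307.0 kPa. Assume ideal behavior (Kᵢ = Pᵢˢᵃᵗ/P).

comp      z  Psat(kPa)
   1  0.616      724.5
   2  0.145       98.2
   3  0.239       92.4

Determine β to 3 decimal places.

Raoult's law: Kᵢ = Pᵢˢᵃᵗ/P = Pᵢˢᵃᵗ/307.0.
  K_1 = 724.5/307.0 = 2.35993, K_2 = 98.2/307.0 = 0.31987, K_3 = 92.4/307.0 = 0.30098
Material balance + equilibrium reduce to Σ zᵢ(Kᵢ−1)/(1+β(Kᵢ−1)) = 0.
Check two-phase: ΣzᵢKᵢ = 1.572 > 1 and Σzᵢ/Kᵢ = 1.508 > 1, so g(0) = 0.572 > 0 and g(1) = -0.508 < 0.
Iterate (Newton) starting at β = 0.61:
  β = 0.610: g = -0.0019, g' = -0.891 → β = 0.608
Converged at β = 0.608.

β = 0.608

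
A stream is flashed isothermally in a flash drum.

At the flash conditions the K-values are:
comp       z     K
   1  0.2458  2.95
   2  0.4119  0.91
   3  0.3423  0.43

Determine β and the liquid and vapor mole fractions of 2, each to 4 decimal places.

Let β = V/F and solve Σ zᵢ(Kᵢ−1)/(1+β(Kᵢ−1)) = 0.
g(0) = ΣzᵢKᵢ − 1 = 0.2471 and g(1) = 1 − Σzᵢ/Kᵢ = -0.3320, so a root lies in (0, 1).
Iterate (Newton) starting at β = 0.5:
  β = 0.5000: g = -0.06901, g' = -0.4608 → β = 0.3502
  β = 0.3502: g = 0.00274, g' = -0.5072 → β = 0.3557
Converged at β = 0.3557.
Compositions from xᵢ = zᵢ/(1+β(Kᵢ−1)), yᵢ = Kᵢxᵢ:
  1: x = 0.1451, y = 0.4282
  2: x = 0.4255, y = 0.3872
  3: x = 0.4293, y = 0.1846

β = 0.3557, x_2 = 0.4255, y_2 = 0.3872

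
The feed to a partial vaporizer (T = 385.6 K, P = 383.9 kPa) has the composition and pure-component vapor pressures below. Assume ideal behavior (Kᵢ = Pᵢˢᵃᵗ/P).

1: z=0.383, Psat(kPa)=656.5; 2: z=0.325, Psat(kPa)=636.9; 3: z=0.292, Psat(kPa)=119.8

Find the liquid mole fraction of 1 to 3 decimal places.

Raoult's law: Kᵢ = Pᵢˢᵃᵗ/P = Pᵢˢᵃᵗ/383.9.
  K_1 = 656.5/383.9 = 1.71008, K_2 = 636.9/383.9 = 1.65903, K_3 = 119.8/383.9 = 0.31206
Rachford–Rice: g(ψ) = Σ zᵢ(Kᵢ−1)/(1+ψ(Kᵢ−1)) = 0.
g(0) = ΣzᵢKᵢ − 1 = 0.285 and g(1) = 1 − Σzᵢ/Kᵢ = -0.356, so a root lies in (0, 1).
Iterate (Newton) starting at ψ = 0.5:
  ψ = 0.500: g = 0.0556, g' = -0.506 → ψ = 0.610
  ψ = 0.610: g = -0.0035, g' = -0.576 → ψ = 0.604
Converged at ψ = 0.604.
Compositions from xᵢ = zᵢ/(1+ψ(Kᵢ−1)), yᵢ = Kᵢxᵢ:
  1: x = 0.268, y = 0.458
  2: x = 0.232, y = 0.386
  3: x = 0.499, y = 0.156

x_1 = 0.268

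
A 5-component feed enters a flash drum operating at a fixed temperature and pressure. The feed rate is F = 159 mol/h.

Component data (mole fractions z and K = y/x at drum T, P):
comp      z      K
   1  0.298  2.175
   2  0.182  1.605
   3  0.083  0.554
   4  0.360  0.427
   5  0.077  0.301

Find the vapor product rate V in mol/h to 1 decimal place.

Let ψ = V/F and solve Σ zᵢ(Kᵢ−1)/(1+ψ(Kᵢ−1)) = 0.
g(0) = ΣzᵢKᵢ − 1 = 0.163 and g(1) = 1 − Σzᵢ/Kᵢ = -0.499, so a root lies in (0, 1).
Newton–Raphson from ψ = 0.44:
  ψ = 0.440: g = -0.0818, g' = -0.536 → ψ = 0.287
  ψ = 0.287: g = -0.0011, g' = -0.528 → ψ = 0.285
Converged at ψ = 0.285.
Then V = ψ·F = 0.2851·159 = 45.3 mol/h and L = F − V = 113.7 mol/h.

V = 45.3 mol/h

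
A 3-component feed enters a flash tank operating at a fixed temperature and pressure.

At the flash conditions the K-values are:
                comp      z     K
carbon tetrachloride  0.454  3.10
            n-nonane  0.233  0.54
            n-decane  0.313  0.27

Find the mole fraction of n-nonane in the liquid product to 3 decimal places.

x_n-nonane = 0.296

Newton iteration, ψ⁰ = 0.63:
  ψ = 0.630: g = -0.1635, g' = -1.041 → ψ = 0.473
  ψ = 0.473: g = -0.0075, g' = -0.974 → ψ = 0.465
Converged at ψ = 0.465.
Compositions from xᵢ = zᵢ/(1+ψ(Kᵢ−1)), yᵢ = Kᵢxᵢ:
  carbon tetrachloride: x = 0.230, y = 0.712
  n-nonane: x = 0.296, y = 0.160
  n-decane: x = 0.474, y = 0.128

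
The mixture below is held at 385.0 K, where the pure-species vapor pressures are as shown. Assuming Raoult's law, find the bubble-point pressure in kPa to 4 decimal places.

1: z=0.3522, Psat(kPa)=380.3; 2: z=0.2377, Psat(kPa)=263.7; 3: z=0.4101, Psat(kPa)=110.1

Pbub = 241.7752 kPa

At the bubble point ψ → 0, so ΣzᵢKᵢ = 1 with Kᵢ = Pᵢˢᵃᵗ/P ⇒ P = ΣzᵢPᵢˢᵃᵗ.
P = 0.3522·380.3 + 0.2377·263.7 + 0.4101·110.1 = 241.7752 kPa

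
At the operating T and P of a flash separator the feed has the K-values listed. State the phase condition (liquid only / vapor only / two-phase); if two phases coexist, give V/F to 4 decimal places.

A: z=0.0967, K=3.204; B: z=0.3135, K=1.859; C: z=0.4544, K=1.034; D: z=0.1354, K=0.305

ΣzᵢKᵢ = 1.4038; Σzᵢ/Kᵢ = 1.0822.
Both exceed 1, so a two-phase solution exists.
Rachford–Rice: g(ψ) = Σ zᵢ(Kᵢ−1)/(1+ψ(Kᵢ−1)) = 0.
Newton iteration, ψ⁰ = 0.67:
  ψ = 0.6700: g = 0.09598, g' = -0.3993 → ψ = 0.9103
  ψ = 0.9103: g = -0.01920, g' = -0.6101 → ψ = 0.8789
  ψ = 0.8789: g = -0.00078, g' = -0.5619 → ψ = 0.8775
Converged at ψ = 0.8775.

two-phase, V/F = 0.8775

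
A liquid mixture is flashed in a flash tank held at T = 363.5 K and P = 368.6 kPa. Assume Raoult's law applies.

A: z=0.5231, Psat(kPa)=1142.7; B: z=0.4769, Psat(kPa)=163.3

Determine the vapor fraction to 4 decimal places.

Raoult's law: Kᵢ = Pᵢˢᵃᵗ/P = Pᵢˢᵃᵗ/368.6.
  K_A = 1142.7/368.6 = 3.100109, K_B = 163.3/368.6 = 0.443028
Let ψ = V/F and solve Σ zᵢ(Kᵢ−1)/(1+ψ(Kᵢ−1)) = 0.
Feasibility: ΣzᵢKᵢ = 1.8329, Σzᵢ/Kᵢ = 1.2452 — both > 1, two phases present.
Binary case is linear: z₁(K₁−1)(1+ψ(K₂−1)) + z₂(K₂−1)(1+ψ(K₁−1)) = 0
⇒ ψ = [z₁(K₁−1)+z₂(K₂−1)] / [−(K₁−1)(K₂−1)] = 0.83295/1.16970 = 0.7121

ψ = 0.7121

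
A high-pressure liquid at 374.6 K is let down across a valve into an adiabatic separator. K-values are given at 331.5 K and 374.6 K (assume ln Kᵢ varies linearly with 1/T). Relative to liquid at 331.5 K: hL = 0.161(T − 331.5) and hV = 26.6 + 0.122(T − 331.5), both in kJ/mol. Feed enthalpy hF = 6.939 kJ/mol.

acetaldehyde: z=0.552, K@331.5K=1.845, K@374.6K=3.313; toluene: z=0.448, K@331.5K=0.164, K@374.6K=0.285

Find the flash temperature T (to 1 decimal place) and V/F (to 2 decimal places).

Adiabatic flash: solve Rachford–Rice at each trial T, then check hF = ψ·hV(T) + (1−ψ)·hL(T).
  T = 331.5 K: K = (1.845, 0.164), RR gives ψ = 0.130, H_out = 3.461 kJ/mol
  T = 374.6 K: K = (3.313, 0.285), RR gives ψ = 0.578, H_out = 21.351 kJ/mol
  T = 353.1 K: K = (2.519, 0.220), RR gives ψ = 0.413, H_out = 14.108 kJ/mol
  T = 342.3 K: K = (2.166, 0.191), RR gives ψ = 0.298, H_out = 9.541 kJ/mol
  T = 336.9 K: K = (2.002, 0.177), RR gives ψ = 0.224, H_out = 6.770 kJ/mol
  T = 339.6 K: K = (2.083, 0.184), RR gives ψ = 0.263, H_out = 8.210 kJ/mol
  T = 338.2 K: K = (2.041, 0.180), RR gives ψ = 0.243, H_out = 7.478 kJ/mol
Linear interpolation between T = 336.9 (H_out = 6.770) and T = 338.2 (H_out = 7.478) on hF = 6.939 gives T ≈ 337.2 K, at which ψ = 0.23.

T = 337.2 K, V/F = 0.23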